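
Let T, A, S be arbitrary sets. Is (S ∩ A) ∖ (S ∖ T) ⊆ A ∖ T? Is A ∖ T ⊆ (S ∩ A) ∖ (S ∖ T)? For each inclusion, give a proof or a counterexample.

Neither inclusion holds.

(⟹) This inclusion fails. Take T = {1}, A = {1}, S = {1}; then 1 ∈ (S ∩ A) ∖ (S ∖ T) but 1 ∉ A ∖ T.

(⟸) This inclusion fails. Take T = ∅, A = {1}, S = ∅; then 1 ∈ A ∖ T but 1 ∉ (S ∩ A) ∖ (S ∖ T).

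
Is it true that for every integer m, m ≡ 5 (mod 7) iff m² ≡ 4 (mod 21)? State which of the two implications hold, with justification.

Neither implication holds.

(⟹) This fails: take m = 12. Then 12 ≡ 5 (mod 7), but 12² = 144 ≡ 18 (mod 21), not 4.

(⟸) This fails: take m = 2. Then 2² = 4 ≡ 4 (mod 21), yet 2 ≡ 2 (mod 7), not 5.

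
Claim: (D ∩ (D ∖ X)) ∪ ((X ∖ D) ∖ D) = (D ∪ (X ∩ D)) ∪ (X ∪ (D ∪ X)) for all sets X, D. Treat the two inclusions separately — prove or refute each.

Only the forward inclusion holds.

(⟹) Let x ∈ (D ∩ (D ∖ X)) ∪ ((X ∖ D) ∖ D). Then either x ∈ X and x ∉ D; or x ∈ D and x ∉ X. In each case x ∈ (D ∪ (X ∩ D)) ∪ (X ∪ (D ∪ X)), so (D ∩ (D ∖ X)) ∪ ((X ∖ D) ∖ D) ⊆ (D ∪ (X ∩ D)) ∪ (X ∪ (D ∪ X)).

(⟸) This inclusion fails. Take X = {1}, D = {1}; then 1 ∈ (D ∪ (X ∩ D)) ∪ (X ∪ (D ∪ X)) but 1 ∉ (D ∩ (D ∖ X)) ∪ ((X ∖ D) ∖ D).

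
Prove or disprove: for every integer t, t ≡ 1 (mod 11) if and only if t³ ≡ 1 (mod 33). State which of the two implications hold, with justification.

(⟹) This fails: take t = 12. Then 12 ≡ 1 (mod 11), but 12³ = 1728 ≡ 12 (mod 33), not 1.

(⟸) Conversely, the residues r modulo 33 with r³ ≡ 1 (mod 33) are exactly {1}, and each is ≡ 1 (mod 11).

Only the converse holds.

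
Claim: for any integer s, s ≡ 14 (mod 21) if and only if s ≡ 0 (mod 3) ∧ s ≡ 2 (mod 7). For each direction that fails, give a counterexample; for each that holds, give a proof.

Neither implication holds.

(→) This fails: s = 14 gives 14 ≡ 14 (mod 21) but 14 ≡ 2 (mod 3), so the conjunction on the right does not hold.

(←) This fails: s = 9 satisfies both congruences on the right (9 ≡ 0 mod 3 and 9 ≡ 2 mod 7) yet 9 ≡ 9 (mod 21), not 14.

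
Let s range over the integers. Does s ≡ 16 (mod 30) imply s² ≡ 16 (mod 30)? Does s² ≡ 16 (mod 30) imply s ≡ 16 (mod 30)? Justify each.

Only the forward direction holds.

(→) Suppose s ≡ 16 (mod 30). Write s = 30j + 16. Then (30j + 16)² = 900j² + 960j + 256 = 30(30j² + 32j + 8) + 16, so s² ≡ 16 (mod 30).

(←) This fails: take s = 4. Then 4² = 16 ≡ 16 (mod 30), yet 4 ≡ 4 (mod 30), not 16.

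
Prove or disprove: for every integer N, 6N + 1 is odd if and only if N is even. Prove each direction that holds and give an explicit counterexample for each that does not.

(⟹) This fails: take N = 3. Then 6N + 1 = 19, which is odd, yet N = 3 is odd, not even.

(⟸) Suppose N is even. Since 6 is even, 6N is even for every N, so 6N + 1 has the same parity as 1, which is odd. Hence 6N + 1 is odd.

(⇒) fails; (⇐) holds.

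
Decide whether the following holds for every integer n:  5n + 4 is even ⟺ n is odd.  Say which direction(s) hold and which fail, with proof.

(⇒) fails and (⇐) fails.

(→) This fails: n = 0 gives 5n + 4 = 4, which is even, but 0 is even, not odd.

(←) This also fails: n = 7 is odd, but 5n + 4 = 39 is odd, not even.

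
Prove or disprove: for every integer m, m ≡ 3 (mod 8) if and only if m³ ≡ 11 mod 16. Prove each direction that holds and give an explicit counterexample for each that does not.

[⇒] This fails: take m = 11. Then 11 ≡ 3 (mod 8), but 11³ = 1331 ≡ 3 (mod 16), not 11.

[⇐] Conversely, the residues r modulo 16 with r³ ≡ 11 (mod 16) are exactly {3}, and each is ≡ 3 (mod 8).

(⇒) fails; (⇐) holds.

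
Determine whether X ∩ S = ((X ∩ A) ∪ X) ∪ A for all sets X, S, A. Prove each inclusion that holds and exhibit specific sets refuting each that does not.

Only the forward inclusion holds.

(⊆) Let x ∈ X ∩ S. Then either x ∈ X ∩ S and x ∉ A; or x ∈ X ∩ S ∩ A. In each case x ∈ ((X ∩ A) ∪ X) ∪ A, so X ∩ S ⊆ ((X ∩ A) ∪ X) ∪ A.

(⊇) This inclusion fails. Take X = {1}, S = ∅, A = ∅; then 1 ∈ ((X ∩ A) ∪ X) ∪ A but 1 ∉ X ∩ S.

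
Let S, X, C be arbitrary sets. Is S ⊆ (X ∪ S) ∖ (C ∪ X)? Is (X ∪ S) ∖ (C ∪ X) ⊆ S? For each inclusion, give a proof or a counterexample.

(⟹) This inclusion fails. Take S = {1}, X = {1}, C = ∅; then 1 ∈ S but 1 ∉ (X ∪ S) ∖ (C ∪ X).

(⟸) Let x ∈ (X ∪ S) ∖ (C ∪ X). Then x ∈ S and x ∉ X, C, from which x ∈ S.

The sets are not equal: only the reverse inclusion holds.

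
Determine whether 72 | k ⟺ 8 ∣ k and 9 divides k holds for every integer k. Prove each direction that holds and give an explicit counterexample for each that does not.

(⟹) If 72 ∣ k, write k = 72q. Since 72 = 9·8, k = 8·(9q), so 8 ∣ k; and since 72 = 8·9, k = 9·(8q), so 9 ∣ k.

(⟸) Suppose 8 ∣ k and 9 ∣ k. Any common multiple of 8 and 9 is a multiple of their lcm; here gcd(8, 9) = 1, so lcm(8, 9) = 8·9 = 72, so 72 ∣ k.

Both implications hold.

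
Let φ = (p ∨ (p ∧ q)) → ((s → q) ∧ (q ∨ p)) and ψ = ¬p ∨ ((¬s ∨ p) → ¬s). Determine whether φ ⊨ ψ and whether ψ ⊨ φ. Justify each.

(⇒) This fails. Under p = T, q = T, s = T, the left side is true but the right side is false.

(⇐) Assume the antecedent. If p is true, the antecedent forces (p = T, q = F, s = F) or (p = T, q = T, s = F), and the consequent holds there. If p is false, the consequent reduces to true regardless of the other variables. Either way the consequent holds.

Only the converse holds.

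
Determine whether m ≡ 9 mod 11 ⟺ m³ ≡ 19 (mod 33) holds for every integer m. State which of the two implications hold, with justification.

Neither implication holds.

(→) This fails: take m = 9. Then 9 ≡ 9 (mod 11), but 9³ = 729 ≡ 3 (mod 33), not 19.

(←) This fails: take m = 13. Then 13³ = 2197 ≡ 19 (mod 33), yet 13 ≡ 2 (mod 11), not 9.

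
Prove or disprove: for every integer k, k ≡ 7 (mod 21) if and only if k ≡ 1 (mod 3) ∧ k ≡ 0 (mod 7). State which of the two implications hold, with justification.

Both directions hold; the statement is true.

(←) If k ≡ 1 (mod 3) and k ≡ 0 (mod 7), then by the Chinese remainder theorem k ≡ 7 (mod 21). This is exactly k ≡ 7 (mod 21).

(→) Suppose k ≡ 7 (mod 21); write k = 21j + 7. Since 3 ∣ 21, reducing mod 3 gives k ≡ 7 ≡ 1 (mod 3); since 7 ∣ 21, reducing mod 7 gives k ≡ 7 ≡ 0 (mod 7).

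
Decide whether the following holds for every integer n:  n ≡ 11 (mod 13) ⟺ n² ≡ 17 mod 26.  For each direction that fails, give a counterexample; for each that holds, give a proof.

[⇒] This fails: take n = 24. Then 24 ≡ 11 (mod 13), but 24² = 576 ≡ 4 (mod 26), not 17.

[⇐] This fails: take n = 15. Then 15² = 225 ≡ 17 (mod 26), yet 15 ≡ 2 (mod 13), not 11.

(⇒) fails and (⇐) fails.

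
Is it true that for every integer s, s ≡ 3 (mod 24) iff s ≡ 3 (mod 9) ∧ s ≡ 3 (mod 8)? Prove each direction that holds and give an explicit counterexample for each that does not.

Converse. If s ≡ 3 (mod 9) and s ≡ 3 (mod 8), then by the Chinese remainder theorem s ≡ 3 (mod 72). Since 3 ≡ 3 (mod 24) and 24 ∣ 72, we get s ≡ 3 (mod 24).

Forward direction. This fails: s = 27 gives 27 ≡ 3 (mod 24) but 27 ≡ 0 (mod 9), so the conjunction on the right does not hold.

Only the converse holds.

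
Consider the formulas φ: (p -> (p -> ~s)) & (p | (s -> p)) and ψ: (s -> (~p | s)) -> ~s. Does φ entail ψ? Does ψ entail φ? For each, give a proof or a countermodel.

(⇐) Assume the antecedent. If s is true, the antecedent cannot hold. If s is false, the consequent reduces to true regardless of the other variables. Either way the consequent holds.

(⇒) Assume the antecedent. If s is true, the antecedent cannot hold. If s is false, (s -> (~p | s)) -> ~s reduces to true regardless of the other variables. Either way (s -> (~p | s)) -> ~s holds.

Both directions hold; the statement is true.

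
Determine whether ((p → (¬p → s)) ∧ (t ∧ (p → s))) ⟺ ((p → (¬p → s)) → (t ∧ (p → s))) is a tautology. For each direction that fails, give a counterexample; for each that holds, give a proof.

Both directions hold.

(⇒) Assume the antecedent. If s is true, the antecedent forces (t = T, s = T, p = F) or (t = T, s = T, p = T), and (p → (¬p → s)) → (t ∧ (p → s)) holds there. If s is false, the antecedent forces (t = T, s = F, p = F), and (p → (¬p → s)) → (t ∧ (p → s)) holds there. Either way (p → (¬p → s)) → (t ∧ (p → s)) holds.

(⇐) Assume the antecedent. If s is true, the antecedent forces (t = T, s = T, p = F) or (t = T, s = T, p = T), and (p → (¬p → s)) ∧ (t ∧ (p → s)) holds there. If s is false, the antecedent forces (t = T, s = F, p = F), and (p → (¬p → s)) ∧ (t ∧ (p → s)) holds there. Either way (p → (¬p → s)) ∧ (t ∧ (p → s)) holds.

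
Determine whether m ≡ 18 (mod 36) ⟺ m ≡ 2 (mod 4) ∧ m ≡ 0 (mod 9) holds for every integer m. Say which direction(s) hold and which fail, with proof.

[⇒] Suppose m ≡ 18 (mod 36); write m = 36j + 18. Since 4 ∣ 36, reducing mod 4 gives m ≡ 18 ≡ 2 (mod 4); since 9 ∣ 36, reducing mod 9 gives m ≡ 18 ≡ 0 (mod 9).

[⇐] Conversely, if m ≡ 2 (mod 4) and m ≡ 0 (mod 9), then by the Chinese remainder theorem m ≡ 18 (mod 36). This is exactly m ≡ 18 (mod 36).

Both directions hold.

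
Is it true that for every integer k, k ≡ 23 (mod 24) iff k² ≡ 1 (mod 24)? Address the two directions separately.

Converse. This fails: take k = 1. Then 1² = 1 ≡ 1 (mod 24), yet 1 ≡ 1 (mod 24), not 23.

Forward direction. Suppose k ≡ 23 (mod 24). Write k = 24j + 23. Then (24j + 23)² = 576j² + 1104j + 529 = 24(24j² + 46j + 22) + 1, so k² ≡ 1 (mod 24).

Not equivalent: only (⇒) holds.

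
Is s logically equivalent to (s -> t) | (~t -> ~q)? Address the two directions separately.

Neither direction holds.

(⟹) This fails. Under q = T, t = F, s = T, the left side is true but the right side is false.

(⟸) This fails. Under q = F, t = F, s = F, the left side is false but the right side is true.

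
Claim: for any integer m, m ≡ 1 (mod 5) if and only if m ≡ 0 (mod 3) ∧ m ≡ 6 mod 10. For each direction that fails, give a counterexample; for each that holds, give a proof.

The forward direction fails; the converse holds.

Converse. If m ≡ 0 (mod 3) and m ≡ 6 (mod 10), then by the Chinese remainder theorem m ≡ 6 (mod 30). Since 6 ≡ 1 (mod 5) and 5 ∣ 30, we get m ≡ 1 (mod 5).

Forward direction. This fails: m = 1 gives 1 ≡ 1 (mod 5) but 1 ≡ 1 (mod 3), so the conjunction on the right does not hold.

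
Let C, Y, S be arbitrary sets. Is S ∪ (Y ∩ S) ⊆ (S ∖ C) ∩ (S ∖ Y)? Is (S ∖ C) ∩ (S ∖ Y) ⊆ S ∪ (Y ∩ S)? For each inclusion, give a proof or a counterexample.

(⟹) This inclusion fails. Take C = {1}, Y = ∅, S = {1}; then 1 ∈ S ∪ (Y ∩ S) but 1 ∉ (S ∖ C) ∩ (S ∖ Y).

(⟸) Let x ∈ (S ∖ C) ∩ (S ∖ Y). Then x ∈ S and x ∉ C, Y, from which x ∈ S ∪ (Y ∩ S).

(⊆) fails; (⊇) holds.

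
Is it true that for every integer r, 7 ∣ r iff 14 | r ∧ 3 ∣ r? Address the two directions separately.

Converse. Suppose 14 ∣ r and 3 ∣ r. Any common multiple of 14 and 3 is a multiple of their lcm; here gcd(14, 3) = 1, so lcm(14, 3) = 14·3 = 42, so 42 ∣ r. Since 7 ∣ 42, it follows that 7 ∣ r.

Forward direction. This fails: take r = 7. Certainly 7 ∣ 7, but 14 ∤ 7.

Only the converse holds.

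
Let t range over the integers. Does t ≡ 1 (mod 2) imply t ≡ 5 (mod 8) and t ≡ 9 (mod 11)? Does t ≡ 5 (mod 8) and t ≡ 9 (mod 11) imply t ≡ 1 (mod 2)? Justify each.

Not equivalent: only (⇐) holds.

Forward direction. This fails: t = 1 gives 1 ≡ 1 (mod 2) but 1 ≡ 1 (mod 8), so the conjunction on the right does not hold.

Converse. If t ≡ 5 (mod 8) and t ≡ 9 (mod 11), then by the Chinese remainder theorem t ≡ 53 (mod 88). Since 53 ≡ 1 (mod 2) and 2 ∣ 88, we get t ≡ 1 (mod 2).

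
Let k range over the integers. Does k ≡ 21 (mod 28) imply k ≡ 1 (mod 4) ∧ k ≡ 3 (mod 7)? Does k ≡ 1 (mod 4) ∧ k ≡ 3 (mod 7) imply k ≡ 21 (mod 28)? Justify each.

(→) This fails: k = 21 gives 21 ≡ 21 (mod 28) but 21 ≡ 0 (mod 7), so the conjunction on the right does not hold.

(←) This fails: k = 17 satisfies both congruences on the right (17 ≡ 1 mod 4 and 17 ≡ 3 mod 7) yet 17 ≡ 17 (mod 28), not 21.

(⇒) fails and (⇐) fails.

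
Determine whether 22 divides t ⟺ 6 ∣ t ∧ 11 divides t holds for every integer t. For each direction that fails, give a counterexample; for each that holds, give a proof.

Converse. Suppose 6 ∣ t and 11 ∣ t. Any common multiple of 6 and 11 is a multiple of their lcm; here gcd(6, 11) = 1, so lcm(6, 11) = 6·11 = 66, so 66 ∣ t. Since 22 ∣ 66, it follows that 22 ∣ t.

Forward direction. This fails: take t = 22. Certainly 22 ∣ 22, but 6 ∤ 22.

(⇒) fails; (⇐) holds.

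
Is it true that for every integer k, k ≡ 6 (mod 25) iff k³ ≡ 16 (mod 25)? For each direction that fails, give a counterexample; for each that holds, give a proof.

Equivalent; both directions hold.

(→) Suppose k ≡ 6 (mod 25). Write k = 25j + 6. Then (25j + 6)³ = 15625j³ + 11250j² + 2700j + 216 = 25(625j³ + 450j² + 108j + 8) + 16, so k³ ≡ 16 (mod 25).

(←) Conversely, suppose k³ ≡ 16 (mod 25). The only residue r in {0, …, 24} with r³ ≡ 16 (mod 25) is r = 6, so k ≡ 6 (mod 25).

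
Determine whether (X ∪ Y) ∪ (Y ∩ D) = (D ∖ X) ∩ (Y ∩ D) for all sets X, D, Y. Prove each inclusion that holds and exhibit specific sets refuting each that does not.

Reverse inclusion. Let x ∈ (D ∖ X) ∩ (Y ∩ D). Then x ∈ D ∩ Y and x ∉ X, from which x ∈ (X ∪ Y) ∪ (Y ∩ D).

Forward inclusion. This inclusion fails. Take X = {1}, D = ∅, Y = ∅; then 1 ∈ (X ∪ Y) ∪ (Y ∩ D) but 1 ∉ (D ∖ X) ∩ (Y ∩ D).

The sets are not equal: only the reverse inclusion holds.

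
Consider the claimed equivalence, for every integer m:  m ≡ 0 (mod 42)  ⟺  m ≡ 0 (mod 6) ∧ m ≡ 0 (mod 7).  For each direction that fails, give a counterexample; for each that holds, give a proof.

The biconditional holds.

[⇒] Suppose m ≡ 0 (mod 42); write m = 42j + 0. Since 6 ∣ 42, reducing mod 6 gives m ≡ 0 (mod 6); since 7 ∣ 42, reducing mod 7 gives m ≡ 0 (mod 7).

[⇐] Conversely, if m ≡ 0 (mod 6) and m ≡ 0 (mod 7), then by the Chinese remainder theorem m ≡ 0 (mod 42). This is exactly m ≡ 0 (mod 42).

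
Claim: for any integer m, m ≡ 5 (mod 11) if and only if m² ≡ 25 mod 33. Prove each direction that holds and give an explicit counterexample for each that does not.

Both directions fail.

(⟹) This fails: take m = 27. Then 27 ≡ 5 (mod 11), but 27² = 729 ≡ 3 (mod 33), not 25.

(⟸) This fails: take m = 17. Then 17² = 289 ≡ 25 (mod 33), yet 17 ≡ 6 (mod 11), not 5.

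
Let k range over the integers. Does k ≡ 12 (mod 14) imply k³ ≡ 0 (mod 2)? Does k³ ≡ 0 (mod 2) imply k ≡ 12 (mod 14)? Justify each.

(⇐) This fails: take k = 0. Then 0³ = 0 ≡ 0 (mod 2), yet 0 ≡ 0 (mod 14), not 12.

(⇒) Suppose k ≡ 12 (mod 14). Then k³ ≡ 12³ = 1728 (mod 14), and since 2 ∣ 14, also k³ ≡ 0 (mod 2).

Not equivalent: only (⇒) holds.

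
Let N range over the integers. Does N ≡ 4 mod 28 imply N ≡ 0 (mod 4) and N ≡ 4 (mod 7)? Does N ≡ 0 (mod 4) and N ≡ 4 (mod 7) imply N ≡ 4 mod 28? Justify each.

(←) If N ≡ 0 (mod 4) and N ≡ 4 (mod 7), then by the Chinese remainder theorem N ≡ 4 (mod 28). This is exactly N ≡ 4 (mod 28).

(→) Suppose N ≡ 4 (mod 28); write N = 28j + 4. Since 4 ∣ 28, reducing mod 4 gives N ≡ 4 ≡ 0 (mod 4); since 7 ∣ 28, reducing mod 7 gives N ≡ 4 (mod 7).

Equivalent; both directions hold.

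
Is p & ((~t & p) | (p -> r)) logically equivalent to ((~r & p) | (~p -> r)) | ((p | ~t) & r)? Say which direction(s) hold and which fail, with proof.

(→) Assume the antecedent. If t is true, the antecedent forces (t = T, p = T, r = T), and the consequent holds there. If t is false, the antecedent forces (t = F, p = T, r = F) or (t = F, p = T, r = T), and the consequent holds there. Either way the consequent holds.

(←) This fails. Under t = T, p = T, r = F, the left side is false but the right side is true.

Only the forward direction holds.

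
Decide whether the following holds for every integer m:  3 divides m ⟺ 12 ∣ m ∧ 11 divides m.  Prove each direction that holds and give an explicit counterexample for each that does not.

Only the converse holds.

Forward direction. This fails: take m = 3. Certainly 3 ∣ 3, but 12 ∤ 3.

Converse. Suppose 12 ∣ m and 11 ∣ m. Any common multiple of 12 and 11 is a multiple of their lcm; here gcd(12, 11) = 1, so lcm(12, 11) = 12·11 = 132, so 132 ∣ m. Since 3 ∣ 132, it follows that 3 ∣ m.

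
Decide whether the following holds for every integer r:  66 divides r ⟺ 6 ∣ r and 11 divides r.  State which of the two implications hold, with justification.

(⇒) If 66 ∣ r, write r = 66q. Since 66 = 11·6, r = 6·(11q), so 6 ∣ r; and since 66 = 6·11, r = 11·(6q), so 11 ∣ r.

(⇐) Suppose 6 ∣ r and 11 ∣ r. Any common multiple of 6 and 11 is a multiple of their lcm; here gcd(6, 11) = 1, so lcm(6, 11) = 6·11 = 66, so 66 ∣ r.

Both directions hold.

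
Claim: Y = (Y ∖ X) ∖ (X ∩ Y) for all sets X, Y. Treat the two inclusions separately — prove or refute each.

Only the reverse inclusion holds.

Forward inclusion. This inclusion fails. Take X = {1}, Y = {1}; then 1 ∈ Y but 1 ∉ (Y ∖ X) ∖ (X ∩ Y).

Reverse inclusion. Let x ∈ (Y ∖ X) ∖ (X ∩ Y). Then x ∈ Y and x ∉ X, from which x ∈ Y.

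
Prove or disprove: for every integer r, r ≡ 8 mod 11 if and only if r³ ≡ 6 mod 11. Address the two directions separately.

(⟹) Suppose r ≡ 8 mod 11. Write r = 11j + 8. Then (11j + 8)³ = 1331j³ + 2904j² + 2112j + 512 = 11(121j³ + 264j² + 192j + 46) + 6, so r³ ≡ 6 (mod 11).

(⟸) Conversely, suppose r³ ≡ 6 (mod 11). The only residue r in {0, …, 10} with r³ ≡ 6 (mod 11) is r = 8, so r ≡ 8 (mod 11).

Both implications hold.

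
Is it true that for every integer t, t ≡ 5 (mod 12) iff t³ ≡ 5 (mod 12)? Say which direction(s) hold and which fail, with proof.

Forward direction. Suppose t ≡ 5 (mod 12). Write t = 12j + 5. Then (12j + 5)³ = 1728j³ + 2160j² + 900j + 125 = 12(144j³ + 180j² + 75j + 10) + 5, so t³ ≡ 5 (mod 12).

Converse. Suppose t³ ≡ 5 (mod 12). The only residue r in {0, …, 11} with r³ ≡ 5 (mod 12) is r = 5, so t ≡ 5 (mod 12).

Both directions hold; the statement is true.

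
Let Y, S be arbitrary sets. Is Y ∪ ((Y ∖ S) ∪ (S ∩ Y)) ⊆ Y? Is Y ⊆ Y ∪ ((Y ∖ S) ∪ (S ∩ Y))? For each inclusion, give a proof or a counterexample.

The two sets are equal.

Forward inclusion. Let x ∈ Y ∪ ((Y ∖ S) ∪ (S ∩ Y)). Then either x ∈ Y and x ∉ S; or x ∈ Y ∩ S. In each case x ∈ Y, so Y ∪ ((Y ∖ S) ∪ (S ∩ Y)) ⊆ Y.

Reverse inclusion. Let x ∈ Y. Then either x ∈ Y and x ∉ S; or x ∈ Y ∩ S. In each case x ∈ Y ∪ ((Y ∖ S) ∪ (S ∩ Y)), so Y ⊆ Y ∪ ((Y ∖ S) ∪ (S ∩ Y)).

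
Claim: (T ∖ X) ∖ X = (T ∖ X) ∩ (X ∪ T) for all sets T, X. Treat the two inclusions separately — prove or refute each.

Forward inclusion. Let x ∈ (T ∖ X) ∖ X. Then x ∈ T and x ∉ X, from which x ∈ (T ∖ X) ∩ (X ∪ T).

Reverse inclusion. Let x ∈ (T ∖ X) ∩ (X ∪ T). Then x ∈ T and x ∉ X, from which x ∈ (T ∖ X) ∖ X.

The two sets are equal.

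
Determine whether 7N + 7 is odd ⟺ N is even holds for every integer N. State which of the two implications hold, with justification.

(→) Suppose 7N + 7 is odd. Since 7 is odd, 7N and N have the same parity, so 7N + 7 ≡ N + 7 (mod 2). As 7 is odd, 7N + 7 is odd exactly when N is even. Thus N is even.

(←) Conversely, suppose N is even; write N = 2j. Then 7N + 7 = 7·(2j) + 7 = 2·7j + 7, which is odd.

Both directions hold; the statement is true.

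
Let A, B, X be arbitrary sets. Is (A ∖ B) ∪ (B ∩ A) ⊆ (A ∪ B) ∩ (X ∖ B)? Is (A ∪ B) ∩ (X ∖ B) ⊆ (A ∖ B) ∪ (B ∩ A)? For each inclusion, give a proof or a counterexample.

(⊆) This inclusion fails. Take A = {1}, B = ∅, X = ∅; then 1 ∈ (A ∖ B) ∪ (B ∩ A) but 1 ∉ (A ∪ B) ∩ (X ∖ B).

(⊇) Let x ∈ (A ∪ B) ∩ (X ∖ B). Then x ∈ A ∩ X and x ∉ B, from which x ∈ (A ∖ B) ∪ (B ∩ A).

Only the reverse inclusion holds.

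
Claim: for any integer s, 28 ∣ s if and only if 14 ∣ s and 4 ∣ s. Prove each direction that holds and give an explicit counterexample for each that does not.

Equivalent; both directions hold.

[⇒] If 28 ∣ s, write s = 28q. Since 28 = 2·14, s = 14·(2q), so 14 ∣ s; and since 28 = 7·4, s = 4·(7q), so 4 ∣ s.

[⇐] Suppose 14 ∣ s and 4 ∣ s. Any common multiple of 14 and 4 is a multiple of their lcm; here lcm(14, 4) = 14·4/gcd(14, 4) = 56/2 = 28, so 28 ∣ s.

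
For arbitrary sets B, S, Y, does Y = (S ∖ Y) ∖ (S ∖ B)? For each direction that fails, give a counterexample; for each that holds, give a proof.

(⟹) This inclusion fails. Take B = ∅, S = ∅, Y = {1}; then 1 ∈ Y but 1 ∉ (S ∖ Y) ∖ (S ∖ B).

(⟸) This inclusion fails. Take B = {1}, S = {1}, Y = ∅; then 1 ∈ (S ∖ Y) ∖ (S ∖ B) but 1 ∉ Y.

(⊆) fails and (⊇) fails.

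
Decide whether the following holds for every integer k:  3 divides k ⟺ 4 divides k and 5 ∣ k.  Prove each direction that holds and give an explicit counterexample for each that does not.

(⟹) This fails: take k = 3. Certainly 3 ∣ 3, but 4 ∤ 3.

(⟸) This fails: take k = 20. Both 4 ∣ 20 and 5 ∣ 20, yet 20 is not a multiple of 3 (since 20 = 6·3 + 2), so 3 ∤ 20.

Both directions fail.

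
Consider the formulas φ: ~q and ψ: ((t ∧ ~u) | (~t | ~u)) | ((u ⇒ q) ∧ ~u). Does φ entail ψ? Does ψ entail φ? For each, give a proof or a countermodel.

Neither implication holds.

[⇒] This fails. Under q = F, t = T, u = T, the left side is true but the right side is false.

[⇐] This fails. Under q = T, t = F, u = F, the left side is false but the right side is true.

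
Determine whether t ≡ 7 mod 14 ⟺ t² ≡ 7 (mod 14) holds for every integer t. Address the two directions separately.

Both directions hold.

(⇐) Suppose t² ≡ 7 (mod 14). The only residue r in {0, …, 13} with r² ≡ 7 (mod 14) is r = 7, so t ≡ 7 (mod 14).

(⇒) Suppose t ≡ 7 mod 14. Write t = 14j + 7. Then (14j + 7)² = 196j² + 196j + 49 = 14(14j² + 14j + 3) + 7, so t² ≡ 7 (mod 14).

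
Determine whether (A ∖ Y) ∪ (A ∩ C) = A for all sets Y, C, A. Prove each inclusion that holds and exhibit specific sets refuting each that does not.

Only the forward inclusion holds.

(⊆) Let x ∈ (A ∖ Y) ∪ (A ∩ C). Then either x ∈ A and x ∉ Y, C; or x ∈ C ∩ A and x ∉ Y; or x ∈ Y ∩ C ∩ A. In each case x ∈ A, so (A ∖ Y) ∪ (A ∩ C) ⊆ A.

(⊇) This inclusion fails. Take Y = {1}, C = ∅, A = {1}; then 1 ∈ A but 1 ∉ (A ∖ Y) ∪ (A ∩ C).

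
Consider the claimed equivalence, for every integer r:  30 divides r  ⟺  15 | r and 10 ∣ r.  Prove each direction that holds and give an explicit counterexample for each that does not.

Equivalent; both directions hold.

(⟹) If 30 ∣ r, write r = 30q. Since 30 = 2·15, r = 15·(2q), so 15 ∣ r; and since 30 = 3·10, r = 10·(3q), so 10 ∣ r.

(⟸) Suppose 15 ∣ r and 10 ∣ r. Any common multiple of 15 and 10 is a multiple of their lcm; here lcm(15, 10) = 15·10/gcd(15, 10) = 150/5 = 30, so 30 ∣ r.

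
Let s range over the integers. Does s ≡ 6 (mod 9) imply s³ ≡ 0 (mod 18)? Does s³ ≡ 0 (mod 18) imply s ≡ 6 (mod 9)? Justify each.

(⇒) fails and (⇐) fails.

(→) This fails: take s = 15. Then 15 ≡ 6 (mod 9), but 15³ = 3375 ≡ 9 (mod 18), not 0.

(←) This fails: take s = 0. Then 0³ = 0 ≡ 0 (mod 18), yet 0 ≡ 0 (mod 9), not 6.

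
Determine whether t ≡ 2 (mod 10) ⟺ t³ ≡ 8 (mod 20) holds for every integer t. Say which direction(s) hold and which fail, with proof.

The biconditional holds.

(→) Suppose t ≡ 2 (mod 10). Working modulo 20, t ∈ {2, 12}; for each such r, r³ ≡ 8 (mod 20).

(←) Conversely, the residues r modulo 20 with r³ ≡ 8 (mod 20) are exactly {2, 12}, and each is ≡ 2 (mod 10).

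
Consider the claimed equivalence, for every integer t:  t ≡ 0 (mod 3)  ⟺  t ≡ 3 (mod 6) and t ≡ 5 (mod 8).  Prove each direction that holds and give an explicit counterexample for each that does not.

Forward direction. This fails: t = 0 gives 0 ≡ 0 (mod 3) but 0 ≡ 0 (mod 6), so the conjunction on the right does not hold.

Converse. If t ≡ 3 (mod 6) and t ≡ 5 (mod 8), then by the Chinese remainder theorem t ≡ 21 (mod 24). Since 21 ≡ 0 (mod 3) and 3 ∣ 24, we get t ≡ 0 (mod 3).

(⇒) fails; (⇐) holds.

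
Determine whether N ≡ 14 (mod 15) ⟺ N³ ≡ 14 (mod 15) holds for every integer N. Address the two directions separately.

(→) Suppose N ≡ 14 (mod 15). Write N = 15j + 14. Then (15j + 14)³ = 3375j³ + 9450j² + 8820j + 2744 = 15(225j³ + 630j² + 588j + 182) + 14, so N³ ≡ 14 (mod 15).

(←) Conversely, suppose N³ ≡ 14 (mod 15). The only residue r in {0, …, 14} with r³ ≡ 14 (mod 15) is r = 14, so N ≡ 14 (mod 15).

Both directions hold.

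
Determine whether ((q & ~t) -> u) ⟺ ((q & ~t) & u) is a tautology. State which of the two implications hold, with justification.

Only the reverse direction holds.

Converse. Assume the antecedent. If u is true, (q & ~t) -> u reduces to true regardless of the other variables. If u is false, the antecedent cannot hold. Either way (q & ~t) -> u holds.

Forward direction. This fails. Under u = F, q = F, t = F, the left side is true but the right side is false.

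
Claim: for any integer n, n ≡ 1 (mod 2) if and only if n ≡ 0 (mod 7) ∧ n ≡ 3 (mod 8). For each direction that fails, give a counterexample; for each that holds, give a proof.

Only the converse holds.

(→) This fails: n = 1 gives 1 ≡ 1 (mod 2) but 1 ≡ 1 (mod 7), so the conjunction on the right does not hold.

(←) Conversely, if n ≡ 0 (mod 7) and n ≡ 3 (mod 8), then by the Chinese remainder theorem n ≡ 35 (mod 56). Since 35 ≡ 1 (mod 2) and 2 ∣ 56, we get n ≡ 1 (mod 2).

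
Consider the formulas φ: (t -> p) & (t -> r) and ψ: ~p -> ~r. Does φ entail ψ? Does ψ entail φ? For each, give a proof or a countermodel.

[⇒] This fails. Under p = F, r = T, t = F, the left side is true but the right side is false.

[⇐] This fails. Under p = F, r = F, t = T, the left side is false but the right side is true.

(⇒) fails and (⇐) fails.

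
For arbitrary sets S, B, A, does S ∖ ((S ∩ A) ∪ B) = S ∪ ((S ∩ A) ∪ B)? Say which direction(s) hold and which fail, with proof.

Forward inclusion. Let x ∈ S ∖ ((S ∩ A) ∪ B). Then x ∈ S and x ∉ B, A, from which x ∈ S ∪ ((S ∩ A) ∪ B).

Reverse inclusion. This inclusion fails. Take S = ∅, B = {1}, A = ∅; then 1 ∈ S ∪ ((S ∩ A) ∪ B) but 1 ∉ S ∖ ((S ∩ A) ∪ B).

Only the forward inclusion holds.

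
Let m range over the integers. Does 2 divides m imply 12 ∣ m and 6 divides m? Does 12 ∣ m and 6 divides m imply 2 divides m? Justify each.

Only the reverse direction holds.

Converse. Suppose 12 ∣ m and 6 ∣ m. Any common multiple of 12 and 6 is a multiple of their lcm; here lcm(12, 6) = 12·6/gcd(12, 6) = 72/6 = 12, so 12 ∣ m. Since 2 ∣ 12, it follows that 2 ∣ m.

Forward direction. This fails: take m = 2. Certainly 2 ∣ 2, but 12 ∤ 2.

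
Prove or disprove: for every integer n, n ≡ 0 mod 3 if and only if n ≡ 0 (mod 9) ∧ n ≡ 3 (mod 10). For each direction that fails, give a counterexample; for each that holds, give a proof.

(⟹) This fails: n = 0 gives 0 ≡ 0 (mod 3) but 0 ≡ 0 (mod 10), so the conjunction on the right does not hold.

(⟸) Conversely, if n ≡ 0 (mod 9) and n ≡ 3 (mod 10), then by the Chinese remainder theorem n ≡ 63 (mod 90). Since 63 ≡ 0 (mod 3) and 3 ∣ 90, we get n ≡ 0 (mod 3).

(⇒) fails; (⇐) holds.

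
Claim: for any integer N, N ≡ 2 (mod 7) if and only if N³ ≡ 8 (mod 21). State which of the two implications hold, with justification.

(⇒) This fails: take N = 9. Then 9 ≡ 2 (mod 7), but 9³ = 729 ≡ 15 (mod 21), not 8.

(⇐) This fails: take N = 8. Then 8³ = 512 ≡ 8 (mod 21), yet 8 ≡ 1 (mod 7), not 2.

(⇒) fails and (⇐) fails.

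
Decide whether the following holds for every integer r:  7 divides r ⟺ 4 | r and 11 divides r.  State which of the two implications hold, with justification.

(⟹) This fails: take r = 7. Certainly 7 ∣ 7, but 4 ∤ 7.

(⟸) This fails: take r = 44. Both 4 ∣ 44 and 11 ∣ 44, yet 44 is not a multiple of 7 (since 44 = 6·7 + 2), so 7 ∤ 44.

Both directions fail.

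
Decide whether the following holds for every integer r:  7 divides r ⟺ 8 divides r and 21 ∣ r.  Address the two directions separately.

The forward direction fails; the converse holds.

[⇒] This fails: take r = 7. Certainly 7 ∣ 7, but 8 ∤ 7.

[⇐] Suppose 8 ∣ r and 21 ∣ r. Any common multiple of 8 and 21 is a multiple of their lcm; here gcd(8, 21) = 1, so lcm(8, 21) = 8·21 = 168, so 168 ∣ r. Since 7 ∣ 168, it follows that 7 ∣ r.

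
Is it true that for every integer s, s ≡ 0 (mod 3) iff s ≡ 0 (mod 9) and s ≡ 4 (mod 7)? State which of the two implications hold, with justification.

Only the reverse direction holds.

(⟹) This fails: s = 0 gives 0 ≡ 0 (mod 3) but 0 ≡ 0 (mod 7), so the conjunction on the right does not hold.

(⟸) Conversely, if s ≡ 0 (mod 9) and s ≡ 4 (mod 7), then by the Chinese remainder theorem s ≡ 18 (mod 63). Since 18 ≡ 0 (mod 3) and 3 ∣ 63, we get s ≡ 0 (mod 3).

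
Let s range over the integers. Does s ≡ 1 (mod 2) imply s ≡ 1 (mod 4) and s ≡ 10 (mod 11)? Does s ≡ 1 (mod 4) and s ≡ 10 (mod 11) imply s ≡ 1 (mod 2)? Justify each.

The forward direction fails; the converse holds.

[⇐] If s ≡ 1 (mod 4) and s ≡ 10 (mod 11), then by the Chinese remainder theorem s ≡ 21 (mod 44). Since 21 ≡ 1 (mod 2) and 2 ∣ 44, we get s ≡ 1 (mod 2).

[⇒] This fails: s = 1 gives 1 ≡ 1 (mod 2) but 1 ≡ 1 (mod 11), so the conjunction on the right does not hold.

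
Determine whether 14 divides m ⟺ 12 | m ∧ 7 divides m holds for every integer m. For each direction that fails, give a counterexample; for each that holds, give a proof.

(⟹) This fails: take m = 14. Certainly 14 ∣ 14, but 12 ∤ 14.

(⟸) Suppose 12 ∣ m and 7 ∣ m. Any common multiple of 12 and 7 is a multiple of their lcm; here gcd(12, 7) = 1, so lcm(12, 7) = 12·7 = 84, so 84 ∣ m. Since 14 ∣ 84, it follows that 14 ∣ m.

Not equivalent: only (⇐) holds.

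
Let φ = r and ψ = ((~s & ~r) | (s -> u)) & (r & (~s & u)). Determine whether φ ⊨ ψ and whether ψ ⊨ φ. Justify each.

(⟹) This fails. Under s = F, r = T, u = F, the left side is true but the right side is false.

(⟸) Assume the antecedent. If s is true, the antecedent cannot hold. If s is false, the antecedent forces (s = F, r = T, u = T), and r holds there. Either way r holds.

(⇒) fails; (⇐) holds.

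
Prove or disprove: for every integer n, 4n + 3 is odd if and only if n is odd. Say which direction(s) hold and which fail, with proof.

Not equivalent: only (⇐) holds.

(⟸) Suppose n is odd. Since 4 is even, 4n is even for every n, so 4n + 3 has the same parity as 3, which is odd. Hence 4n + 3 is odd.

(⟹) This fails: take n = 0. Then 4n + 3 = 3, which is odd, yet n = 0 is even, not odd.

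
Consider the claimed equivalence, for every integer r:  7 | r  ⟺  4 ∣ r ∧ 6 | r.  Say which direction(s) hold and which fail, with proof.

(⇒) This fails: take r = 7. Certainly 7 ∣ 7, but 4 ∤ 7.

(⇐) This fails: take r = 12. Both 4 ∣ 12 and 6 ∣ 12, yet 12 is not a multiple of 7 (since 12 = 1·7 + 5), so 7 ∤ 12.

Neither implication holds.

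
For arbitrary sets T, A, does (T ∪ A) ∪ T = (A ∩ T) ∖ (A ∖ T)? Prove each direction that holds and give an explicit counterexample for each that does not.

Forward inclusion. This inclusion fails. Take T = {1}, A = ∅; then 1 ∈ (T ∪ A) ∪ T but 1 ∉ (A ∩ T) ∖ (A ∖ T).

Reverse inclusion. Let x ∈ (A ∩ T) ∖ (A ∖ T). Then x ∈ T ∩ A, from which x ∈ (T ∪ A) ∪ T.

The sets are not equal: only the reverse inclusion holds.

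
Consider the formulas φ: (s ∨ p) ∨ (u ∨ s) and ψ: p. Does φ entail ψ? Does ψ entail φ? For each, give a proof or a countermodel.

Forward direction. This fails. Under u = T, s = F, p = F, the left side is true but the right side is false.

Converse. Assume the antecedent. If u is true, (s ∨ p) ∨ (u ∨ s) reduces to true regardless of the other variables. If u is false, the antecedent forces (u = F, s = F, p = T) or (u = F, s = T, p = T), and (s ∨ p) ∨ (u ∨ s) holds there. Either way (s ∨ p) ∨ (u ∨ s) holds.

(⇒) fails; (⇐) holds.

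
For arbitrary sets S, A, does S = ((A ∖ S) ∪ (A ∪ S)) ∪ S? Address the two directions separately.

(⊆) holds; (⊇) fails.

(⊆) Let x ∈ S. Then either x ∈ S and x ∉ A; or x ∈ S ∩ A. In each case x ∈ ((A ∖ S) ∪ (A ∪ S)) ∪ S, so S ⊆ ((A ∖ S) ∪ (A ∪ S)) ∪ S.

(⊇) This inclusion fails. Take S = ∅, A = {1}; then 1 ∈ ((A ∖ S) ∪ (A ∪ S)) ∪ S but 1 ∉ S.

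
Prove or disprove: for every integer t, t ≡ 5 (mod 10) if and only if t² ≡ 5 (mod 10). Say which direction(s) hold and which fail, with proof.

Both implications hold.

(⇒) Suppose t ≡ 5 (mod 10). Write t = 10j + 5. Then (10j + 5)² = 100j² + 100j + 25 = 10(10j² + 10j + 2) + 5, so t² ≡ 5 (mod 10).

(⇐) Conversely, suppose t² ≡ 5 (mod 10). The only residue r in {0, …, 9} with r² ≡ 5 (mod 10) is r = 5, so t ≡ 5 (mod 10).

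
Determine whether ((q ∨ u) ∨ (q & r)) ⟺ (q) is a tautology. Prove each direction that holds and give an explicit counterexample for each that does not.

Only the converse holds.

(⟸) Assume the antecedent. If q is true, (q ∨ u) ∨ (q & r) reduces to true regardless of the other variables. If q is false, the antecedent cannot hold. Either way (q ∨ u) ∨ (q & r) holds.

(⟹) This fails. Under q = F, r = F, u = T, the left side is true but the right side is false.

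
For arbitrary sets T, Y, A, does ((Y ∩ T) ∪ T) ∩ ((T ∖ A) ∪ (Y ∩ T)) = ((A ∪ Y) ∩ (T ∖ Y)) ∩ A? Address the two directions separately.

Neither inclusion holds.

Forward inclusion. This inclusion fails. Take T = {1}, Y = ∅, A = ∅; then 1 ∈ ((Y ∩ T) ∪ T) ∩ ((T ∖ A) ∪ (Y ∩ T)) but 1 ∉ ((A ∪ Y) ∩ (T ∖ Y)) ∩ A.

Reverse inclusion. This inclusion fails. Take T = {1}, Y = ∅, A = {1}; then 1 ∈ ((A ∪ Y) ∩ (T ∖ Y)) ∩ A but 1 ∉ ((Y ∩ T) ∪ T) ∩ ((T ∖ A) ∪ (Y ∩ T)).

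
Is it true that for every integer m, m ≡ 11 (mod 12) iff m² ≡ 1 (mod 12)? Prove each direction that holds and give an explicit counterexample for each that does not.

(⇒) holds; (⇐) fails.

[⇒] Suppose m ≡ 11 (mod 12). Write m = 12j + 11. Then (12j + 11)² = 144j² + 264j + 121 = 12(12j² + 22j + 10) + 1, so m² ≡ 1 (mod 12).

[⇐] This fails: take m = 1. Then 1² = 1 ≡ 1 (mod 12), yet 1 ≡ 1 (mod 12), not 11.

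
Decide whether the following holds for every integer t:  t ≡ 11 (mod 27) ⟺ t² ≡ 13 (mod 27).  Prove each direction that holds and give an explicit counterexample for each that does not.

(→) Suppose t ≡ 11 (mod 27). Write t = 27j + 11. Then (27j + 11)² = 729j² + 594j + 121 = 27(27j² + 22j + 4) + 13, so t² ≡ 13 (mod 27).

(←) This fails: take t = 16. Then 16² = 256 ≡ 13 (mod 27), yet 16 ≡ 16 (mod 27), not 11.

Only the forward implication holds.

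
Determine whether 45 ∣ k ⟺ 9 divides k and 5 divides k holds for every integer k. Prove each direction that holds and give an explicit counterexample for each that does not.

(⇒) If 45 ∣ k, write k = 45q. Since 45 = 5·9, k = 9·(5q), so 9 ∣ k; and since 45 = 9·5, k = 5·(9q), so 5 ∣ k.

(⇐) Suppose 9 ∣ k and 5 ∣ k. Any common multiple of 9 and 5 is a multiple of their lcm; here gcd(9, 5) = 1, so lcm(9, 5) = 9·5 = 45, so 45 ∣ k.

The biconditional holds.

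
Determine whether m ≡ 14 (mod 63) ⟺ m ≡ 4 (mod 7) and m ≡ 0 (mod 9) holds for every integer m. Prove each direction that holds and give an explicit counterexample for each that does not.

(⇒) This fails: m = 14 gives 14 ≡ 14 (mod 63) but 14 ≡ 0 (mod 7), so the conjunction on the right does not hold.

(⇐) This fails: m = 18 satisfies both congruences on the right (18 ≡ 4 mod 7 and 18 ≡ 0 mod 9) yet 18 ≡ 18 (mod 63), not 14.

Both directions fail.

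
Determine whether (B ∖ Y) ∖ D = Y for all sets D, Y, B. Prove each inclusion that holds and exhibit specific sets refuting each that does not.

(⊆) This inclusion fails. Take D = ∅, Y = ∅, B = {1}; then 1 ∈ (B ∖ Y) ∖ D but 1 ∉ Y.

(⊇) This inclusion fails. Take D = ∅, Y = {1}, B = ∅; then 1 ∈ Y but 1 ∉ (B ∖ Y) ∖ D.

Neither inclusion holds.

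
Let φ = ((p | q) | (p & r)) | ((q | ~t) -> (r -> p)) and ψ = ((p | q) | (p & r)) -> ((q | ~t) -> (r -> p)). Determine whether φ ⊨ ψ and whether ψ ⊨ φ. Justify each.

(→) This fails. Under t = F, q = T, r = T, p = F, the left side is true but the right side is false.

(←) This fails. Under t = F, q = F, r = T, p = F, the left side is false but the right side is true.

Both directions fail.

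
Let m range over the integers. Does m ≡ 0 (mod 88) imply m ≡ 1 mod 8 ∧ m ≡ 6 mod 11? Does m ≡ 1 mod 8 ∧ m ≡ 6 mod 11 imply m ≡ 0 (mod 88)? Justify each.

[⇒] This fails: m = 0 gives 0 ≡ 0 (mod 88) but 0 ≡ 0 (mod 8), so the conjunction on the right does not hold.

[⇐] This fails: m = 17 satisfies both congruences on the right (17 ≡ 1 mod 8 and 17 ≡ 6 mod 11) yet 17 ≡ 17 (mod 88), not 0.

Neither implication holds.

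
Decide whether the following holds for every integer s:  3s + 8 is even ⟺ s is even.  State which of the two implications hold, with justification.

Converse. Suppose s is even; write s = 2j. Then 3s + 8 = 3·(2j) + 8 = 2·3j + 8, which is even.

Forward direction. Suppose 3s + 8 is even. Since 3 is odd, 3s and s have the same parity, so 3s + 8 ≡ s + 8 (mod 2). As 8 is even, 3s + 8 is even exactly when s is even. Thus s is even.

Both directions hold.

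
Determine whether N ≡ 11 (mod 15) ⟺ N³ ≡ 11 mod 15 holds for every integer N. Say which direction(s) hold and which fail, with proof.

(⇐) Suppose N³ ≡ 11 (mod 15). The only residue r in {0, …, 14} with r³ ≡ 11 (mod 15) is r = 11, so N ≡ 11 (mod 15).

(⇒) Suppose N ≡ 11 (mod 15). Write N = 15j + 11. Then (15j + 11)³ = 3375j³ + 7425j² + 5445j + 1331 = 15(225j³ + 495j² + 363j + 88) + 11, so N³ ≡ 11 (mod 15).

Both directions hold.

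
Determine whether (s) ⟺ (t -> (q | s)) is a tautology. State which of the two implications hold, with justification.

(→) Assume the antecedent. If t is true, the antecedent forces (t = T, s = T, q = F) or (t = T, s = T, q = T), and t -> (q | s) holds there. If t is false, t -> (q | s) reduces to true regardless of the other variables. Either way t -> (q | s) holds.

(←) This fails. Under t = F, s = F, q = F, the left side is false but the right side is true.

Only the forward implication holds.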